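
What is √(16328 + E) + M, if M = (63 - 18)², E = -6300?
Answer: 2025 + 2*√2507 ≈ 2125.1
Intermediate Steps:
M = 2025 (M = 45² = 2025)
√(16328 + E) + M = √(16328 - 6300) + 2025 = √10028 + 2025 = 2*√2507 + 2025 = 2025 + 2*√2507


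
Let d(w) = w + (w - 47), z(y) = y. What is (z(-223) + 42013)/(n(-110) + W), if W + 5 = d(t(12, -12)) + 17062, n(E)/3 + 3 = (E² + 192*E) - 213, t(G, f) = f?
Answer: -6965/1787 ≈ -3.8976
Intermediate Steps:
d(w) = -47 + 2*w (d(w) = w + (-47 + w) = -47 + 2*w)
n(E) = -648 + 3*E² + 576*E (n(E) = -9 + 3*((E² + 192*E) - 213) = -9 + 3*(-213 + E² + 192*E) = -9 + (-639 + 3*E² + 576*E) = -648 + 3*E² + 576*E)
W = 16986 (W = -5 + ((-47 + 2*(-12)) + 17062) = -5 + ((-47 - 24) + 17062) = -5 + (-71 + 17062) = -5 + 16991 = 16986)
(z(-223) + 42013)/(n(-110) + W) = (-223 + 42013)/((-648 + 3*(-110)² + 576*(-110)) + 16986) = 41790/((-648 + 3*12100 - 63360) + 16986) = 41790/((-648 + 36300 - 63360) + 16986) = 41790/(-27708 + 16986) = 41790/(-10722) = 41790*(-1/10722) = -6965/1787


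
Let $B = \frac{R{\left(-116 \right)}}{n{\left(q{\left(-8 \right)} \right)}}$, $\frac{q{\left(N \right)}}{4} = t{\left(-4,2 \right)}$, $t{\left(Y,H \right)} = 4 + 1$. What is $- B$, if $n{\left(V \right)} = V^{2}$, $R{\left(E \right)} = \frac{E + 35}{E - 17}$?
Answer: $- \frac{81}{53200} \approx -0.0015226$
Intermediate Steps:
$t{\left(Y,H \right)} = 5$
$R{\left(E \right)} = \frac{35 + E}{-17 + E}$
$q{\left(N \right)} = 20$ ($q{\left(N \right)} = 4 \cdot 5 = 20$)
$B = \frac{81}{53200}$ ($B = \frac{\frac{1}{-17 - 116} \left(35 - 116\right)}{20^{2}} = \frac{\frac{1}{-133} \left(-81\right)}{400} = \left(- \frac{1}{133}\right) \left(-81\right) \frac{1}{400} = \frac{81}{133} \cdot \frac{1}{400} = \frac{81}{53200} \approx 0.0015226$)
$- B = \left(-1\right) \frac{81}{53200} = - \frac{81}{53200}$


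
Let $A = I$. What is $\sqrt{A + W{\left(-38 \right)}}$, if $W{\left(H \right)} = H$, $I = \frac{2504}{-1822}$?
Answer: $\frac{i \sqrt{32677570}}{911} \approx 6.2749 i$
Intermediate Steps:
$I = - \frac{1252}{911}$ ($I = 2504 \left(- \frac{1}{1822}\right) = - \frac{1252}{911} \approx -1.3743$)
$A = - \frac{1252}{911} \approx -1.3743$
$\sqrt{A + W{\left(-38 \right)}} = \sqrt{- \frac{1252}{911} - 38} = \sqrt{- \frac{35870}{911}} = \frac{i \sqrt{32677570}}{911}$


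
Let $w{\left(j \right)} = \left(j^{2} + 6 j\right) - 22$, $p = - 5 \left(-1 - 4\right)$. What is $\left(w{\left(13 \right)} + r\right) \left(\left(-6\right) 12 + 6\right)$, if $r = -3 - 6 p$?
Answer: $-4752$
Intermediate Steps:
$p = 25$ ($p = \left(-5\right) \left(-5\right) = 25$)
$w{\left(j \right)} = -22 + j^{2} + 6 j$
$r = -153$ ($r = -3 - 150 = -153$)
$\left(w{\left(13 \right)} + r\right) \left(\left(-6\right) 12 + 6\right) = \left(\left(-22 + 13^{2} + 6 \cdot 13\right) - 153\right) \left(\left(-6\right) 12 + 6\right) = \left(\left(-22 + 169 + 78\right) - 153\right) \left(-72 + 6\right) = \left(225 - 153\right) \left(-66\right) = 72 \left(-66\right) = -4752$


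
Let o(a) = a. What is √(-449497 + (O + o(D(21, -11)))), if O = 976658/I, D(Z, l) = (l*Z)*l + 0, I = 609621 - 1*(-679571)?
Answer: I*√46427923121622603/322298 ≈ 668.55*I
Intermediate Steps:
I = 1289192 (I = 609621 + 679571 = 1289192)
D(Z, l) = Z*l² (D(Z, l) = (Z*l)*l + 0 = Z*l² + 0 = Z*l²)
O = 488329/644596 (O = 976658/1289192 = 976658*(1/1289192) = 488329/644596 ≈ 0.75757)
√(-449497 + (O + o(D(21, -11)))) = √(-449497 + (488329/644596 + 21*(-11)²)) = √(-449497 + (488329/644596 + 21*121)) = √(-449497 + (488329/644596 + 2541)) = √(-449497 + 1638406765/644596) = √(-288105561447/644596) = I*√46427923121622603/322298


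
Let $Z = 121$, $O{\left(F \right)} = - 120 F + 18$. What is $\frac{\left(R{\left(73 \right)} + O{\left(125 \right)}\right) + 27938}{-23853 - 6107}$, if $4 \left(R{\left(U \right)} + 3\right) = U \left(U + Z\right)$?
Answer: $- \frac{32987}{59920} \approx -0.55052$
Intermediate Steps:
$O{\left(F \right)} = 18 - 120 F$
$R{\left(U \right)} = -3 + \frac{U \left(121 + U\right)}{4}$ ($R{\left(U \right)} = -3 + \frac{U \left(U + 121\right)}{4} = -3 + \frac{U \left(121 + U\right)}{4}$)
$\frac{\left(R{\left(73 \right)} + O{\left(125 \right)}\right) + 27938}{-23853 - 6107} = \frac{\left(\left(-3 + \frac{73^{2}}{4} + \frac{121}{4} \cdot 73\right) + \left(18 - 15000\right)\right) + 27938}{-23853 - 6107} = \frac{\left(\left(-3 + \frac{1}{4} \cdot 5329 + \frac{8833}{4}\right) + \left(18 - 15000\right)\right) + 27938}{-29960} = \left(\left(\left(-3 + \frac{5329}{4} + \frac{8833}{4}\right) - 14982\right) + 27938\right) \left(- \frac{1}{29960}\right) = \left(\left(\frac{7075}{2} - 14982\right) + 27938\right) \left(- \frac{1}{29960}\right) = \left(- \frac{22889}{2} + 27938\right) \left(- \frac{1}{29960}\right) = \frac{32987}{2} \left(- \frac{1}{29960}\right) = - \frac{32987}{59920}$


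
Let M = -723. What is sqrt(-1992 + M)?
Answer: I*sqrt(2715) ≈ 52.106*I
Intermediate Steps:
sqrt(-1992 + M) = sqrt(-1992 - 723) = sqrt(-2715) = I*sqrt(2715)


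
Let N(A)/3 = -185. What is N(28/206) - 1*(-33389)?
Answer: 32834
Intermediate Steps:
N(A) = -555 (N(A) = 3*(-185) = -555)
N(28/206) - 1*(-33389) = -555 - 1*(-33389) = -555 + 33389 = 32834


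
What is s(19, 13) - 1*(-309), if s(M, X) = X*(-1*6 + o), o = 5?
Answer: 296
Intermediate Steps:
s(M, X) = -X (s(M, X) = X*(-1*6 + 5) = X*(-6 + 5) = X*(-1) = -X)
s(19, 13) - 1*(-309) = -1*13 - 1*(-309) = -13 + 309 = 296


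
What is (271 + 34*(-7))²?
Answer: 1089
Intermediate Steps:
(271 + 34*(-7))² = (271 - 238)² = 33² = 1089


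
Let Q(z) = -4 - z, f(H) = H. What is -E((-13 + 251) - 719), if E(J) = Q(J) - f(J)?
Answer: -958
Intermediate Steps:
E(J) = -4 - 2*J (E(J) = (-4 - J) - J = -4 - 2*J)
-E((-13 + 251) - 719) = -(-4 - 2*((-13 + 251) - 719)) = -(-4 - 2*(238 - 719)) = -(-4 - 2*(-481)) = -(-4 + 962) = -1*958 = -958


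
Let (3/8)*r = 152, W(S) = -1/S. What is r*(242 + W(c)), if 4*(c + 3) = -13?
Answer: 2453888/25 ≈ 98156.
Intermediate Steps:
c = -25/4 (c = -3 + (1/4)*(-13) = -3 - 13/4 = -25/4 ≈ -6.2500)
r = 1216/3 (r = (8/3)*152 = 1216/3 ≈ 405.33)
r*(242 + W(c)) = 1216*(242 - 1/(-25/4))/3 = 1216*(242 - 1*(-4/25))/3 = 1216*(242 + 4/25)/3 = (1216/3)*(6054/25) = 2453888/25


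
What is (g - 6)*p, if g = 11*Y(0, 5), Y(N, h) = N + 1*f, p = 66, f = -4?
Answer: -3300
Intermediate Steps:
Y(N, h) = -4 + N (Y(N, h) = N + 1*(-4) = N - 4 = -4 + N)
g = -44 (g = 11*(-4 + 0) = 11*(-4) = -44)
(g - 6)*p = (-44 - 6)*66 = -50*66 = -3300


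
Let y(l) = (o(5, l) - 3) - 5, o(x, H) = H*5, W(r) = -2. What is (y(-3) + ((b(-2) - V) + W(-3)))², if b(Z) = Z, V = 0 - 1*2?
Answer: 625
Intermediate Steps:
V = -2 (V = 0 - 2 = -2)
o(x, H) = 5*H
y(l) = -8 + 5*l (y(l) = (5*l - 3) - 5 = (-3 + 5*l) - 5 = -8 + 5*l)
(y(-3) + ((b(-2) - V) + W(-3)))² = ((-8 + 5*(-3)) + ((-2 - 1*(-2)) - 2))² = ((-8 - 15) + ((-2 + 2) - 2))² = (-23 + (0 - 2))² = (-23 - 2)² = (-25)² = 625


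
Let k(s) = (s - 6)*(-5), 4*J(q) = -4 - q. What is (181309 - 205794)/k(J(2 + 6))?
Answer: -4897/9 ≈ -544.11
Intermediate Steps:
J(q) = -1 - q/4 (J(q) = (-4 - q)/4 = -1 - q/4)
k(s) = 30 - 5*s (k(s) = (-6 + s)*(-5) = 30 - 5*s)
(181309 - 205794)/k(J(2 + 6)) = (181309 - 205794)/(30 - 5*(-1 - (2 + 6)/4)) = -24485/(30 - 5*(-1 - 1/4*8)) = -24485/(30 - 5*(-1 - 2)) = -24485/(30 - 5*(-3)) = -24485/(30 + 15) = -24485/45 = -24485*1/45 = -4897/9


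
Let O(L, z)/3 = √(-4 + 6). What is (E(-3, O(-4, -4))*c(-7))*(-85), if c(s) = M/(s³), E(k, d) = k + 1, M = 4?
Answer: -680/343 ≈ -1.9825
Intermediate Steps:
O(L, z) = 3*√2 (O(L, z) = 3*√(-4 + 6) = 3*√2)
E(k, d) = 1 + k
c(s) = 4/s³ (c(s) = 4/(s³) = 4/s³)
(E(-3, O(-4, -4))*c(-7))*(-85) = ((1 - 3)*(4/(-7)³))*(-85) = -8*(-1)/343*(-85) = -2*(-4/343)*(-85) = (8/343)*(-85) = -680/343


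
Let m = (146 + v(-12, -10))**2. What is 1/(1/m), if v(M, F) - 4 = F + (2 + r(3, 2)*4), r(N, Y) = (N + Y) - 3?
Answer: 22500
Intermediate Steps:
r(N, Y) = -3 + N + Y
v(M, F) = 14 + F (v(M, F) = 4 + (F + (2 + (-3 + 3 + 2)*4)) = 4 + (F + (2 + 2*4)) = 4 + (F + (2 + 8)) = 4 + (F + 10) = 4 + (10 + F) = 14 + F)
m = 22500 (m = (146 + (14 - 10))**2 = (146 + 4)**2 = 150**2 = 22500)
1/(1/m) = 1/(1/22500) = 22500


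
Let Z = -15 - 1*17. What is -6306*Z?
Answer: 201792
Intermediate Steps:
Z = -32 (Z = -15 - 17 = -32)
-6306*Z = -6306*(-32) = 201792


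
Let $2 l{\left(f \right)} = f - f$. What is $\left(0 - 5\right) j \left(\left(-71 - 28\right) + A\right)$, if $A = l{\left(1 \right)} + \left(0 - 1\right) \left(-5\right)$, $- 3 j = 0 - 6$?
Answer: $940$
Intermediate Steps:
$l{\left(f \right)} = 0$ ($l{\left(f \right)} = \frac{f - f}{2} = \frac{1}{2} \cdot 0 = 0$)
$j = 2$ ($j = - \frac{0 - 6}{3} = \left(- \frac{1}{3}\right) \left(-6\right) = 2$)
$A = 5$ ($A = 0 + \left(0 - 1\right) \left(-5\right) = 0 - -5 = 0 + 5 = 5$)
$\left(0 - 5\right) j \left(\left(-71 - 28\right) + A\right) = \left(0 - 5\right) 2 \left(\left(-71 - 28\right) + 5\right) = \left(-5\right) 2 \left(\left(-71 - 28\right) + 5\right) = - 10 \left(-99 + 5\right) = \left(-10\right) \left(-94\right) = 940$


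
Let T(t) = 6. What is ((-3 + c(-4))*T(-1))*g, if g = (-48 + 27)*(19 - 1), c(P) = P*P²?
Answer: 151956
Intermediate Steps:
c(P) = P³
g = -378 (g = -21*18 = -378)
((-3 + c(-4))*T(-1))*g = ((-3 + (-4)³)*6)*(-378) = ((-3 - 64)*6)*(-378) = -67*6*(-378) = -402*(-378) = 151956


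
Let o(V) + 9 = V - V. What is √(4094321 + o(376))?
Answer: 2*√1023578 ≈ 2023.4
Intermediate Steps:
o(V) = -9 (o(V) = -9 + (V - V) = -9 + 0 = -9)
√(4094321 + o(376)) = √(4094321 - 9) = √4094312 = 2*√1023578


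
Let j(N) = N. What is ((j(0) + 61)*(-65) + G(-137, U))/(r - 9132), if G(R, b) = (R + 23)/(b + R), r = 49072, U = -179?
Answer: -626413/6310520 ≈ -0.099265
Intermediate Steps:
G(R, b) = (23 + R)/(R + b)
((j(0) + 61)*(-65) + G(-137, U))/(r - 9132) = ((0 + 61)*(-65) + (23 - 137)/(-137 - 179))/(49072 - 9132) = (61*(-65) - 114/(-316))/39940 = (-3965 - 1/316*(-114))*(1/39940) = (-3965 + 57/158)*(1/39940) = -626413/158*1/39940 = -626413/6310520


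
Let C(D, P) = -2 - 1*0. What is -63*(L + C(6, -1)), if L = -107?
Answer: 6867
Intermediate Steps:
C(D, P) = -2 (C(D, P) = -2 + 0 = -2)
-63*(L + C(6, -1)) = -63*(-107 - 2) = -63*(-109) = 6867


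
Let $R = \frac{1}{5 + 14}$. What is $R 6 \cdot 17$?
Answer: $\frac{102}{19} \approx 5.3684$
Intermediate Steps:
$R = \frac{1}{19} \approx 0.052632$
$R 6 \cdot 17 = \frac{1}{19} \cdot 6 \cdot 17 = \frac{6}{19} \cdot 17 = \frac{102}{19}$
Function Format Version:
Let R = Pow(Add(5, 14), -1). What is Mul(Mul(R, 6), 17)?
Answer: Rational(102, 19) ≈ 5.3684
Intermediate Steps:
R = Rational(1, 19) (R = Pow(19, -1) = Rational(1, 19) ≈ 0.052632)
Mul(Mul(R, 6), 17) = Mul(Mul(Rational(1, 19), 6), 17) = Mul(Rational(6, 19), 17) = Rational(102, 19)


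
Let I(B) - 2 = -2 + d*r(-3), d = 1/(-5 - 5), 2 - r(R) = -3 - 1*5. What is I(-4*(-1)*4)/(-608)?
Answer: 1/608 ≈ 0.0016447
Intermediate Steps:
r(R) = 10 (r(R) = 2 - (-3 - 1*5) = 2 - (-3 - 5) = 2 - 1*(-8) = 2 + 8 = 10)
d = -⅒ (d = 1/(-10) = -⅒ ≈ -0.10000)
I(B) = -1 (I(B) = 2 + (-2 - ⅒*10) = 2 + (-2 - 1) = 2 - 3 = -1)
I(-4*(-1)*4)/(-608) = -1/(-608) = -1*(-1/608) = 1/608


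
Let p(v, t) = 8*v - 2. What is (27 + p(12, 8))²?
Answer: 14641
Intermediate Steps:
p(v, t) = -2 + 8*v
(27 + p(12, 8))² = (27 + (-2 + 8*12))² = (27 + (-2 + 96))² = (27 + 94)² = 121² = 14641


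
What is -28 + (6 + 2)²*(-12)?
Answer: -796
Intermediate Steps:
-28 + (6 + 2)²*(-12) = -28 + 8²*(-12) = -28 + 64*(-12) = -28 - 768 = -796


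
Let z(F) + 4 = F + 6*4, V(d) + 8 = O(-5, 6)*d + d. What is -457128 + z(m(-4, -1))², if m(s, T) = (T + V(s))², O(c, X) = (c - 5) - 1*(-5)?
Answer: -452367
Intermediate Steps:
O(c, X) = c (O(c, X) = (-5 + c) + 5 = c)
V(d) = -8 - 4*d (V(d) = -8 + (-5*d + d) = -8 - 4*d)
m(s, T) = (-8 + T - 4*s)² (m(s, T) = (T + (-8 - 4*s))² = (-8 + T - 4*s)²)
z(F) = 20 + F (z(F) = -4 + (F + 6*4) = -4 + (F + 24) = -4 + (24 + F) = 20 + F)
-457128 + z(m(-4, -1))² = -457128 + (20 + (-8 - 1 - 4*(-4))²)² = -457128 + (20 + (-8 - 1 + 16)²)² = -457128 + (20 + 7²)² = -457128 + (20 + 49)² = -457128 + 69² = -457128 + 4761 = -452367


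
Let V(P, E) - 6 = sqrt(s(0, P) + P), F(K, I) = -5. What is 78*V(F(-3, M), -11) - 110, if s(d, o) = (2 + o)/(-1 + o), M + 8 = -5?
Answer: 358 + 117*I*sqrt(2) ≈ 358.0 + 165.46*I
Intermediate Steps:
M = -13 (M = -8 - 5 = -13)
s(d, o) = (2 + o)/(-1 + o)
V(P, E) = 6 + sqrt(P + (2 + P)/(-1 + P)) (V(P, E) = 6 + sqrt((2 + P)/(-1 + P) + P) = 6 + sqrt(P + (2 + P)/(-1 + P)))
78*V(F(-3, M), -11) - 110 = 78*(6 + sqrt((2 + (-5)**2)/(-1 - 5))) - 110 = 78*(6 + sqrt((2 + 25)/(-6))) - 110 = 78*(6 + sqrt(-1/6*27)) - 110 = 78*(6 + sqrt(-9/2)) - 110 = 78*(6 + 3*I*sqrt(2)/2) - 110 = (468 + 117*I*sqrt(2)) - 110 = 358 + 117*I*sqrt(2)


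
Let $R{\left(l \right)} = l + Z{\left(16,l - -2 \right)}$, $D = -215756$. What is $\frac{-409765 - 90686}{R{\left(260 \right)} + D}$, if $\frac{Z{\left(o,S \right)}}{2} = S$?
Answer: $\frac{500451}{214972} \approx 2.328$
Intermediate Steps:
$Z{\left(o,S \right)} = 2 S$
$R{\left(l \right)} = 4 + 3 l$ ($R{\left(l \right)} = l + 2 \left(l - -2\right) = l + 2 \left(l + 2\right) = l + 2 \left(2 + l\right) = l + \left(4 + 2 l\right) = 4 + 3 l$)
$\frac{-409765 - 90686}{R{\left(260 \right)} + D} = \frac{-409765 - 90686}{\left(4 + 3 \cdot 260\right) - 215756} = - \frac{500451}{\left(4 + 780\right) - 215756} = - \frac{500451}{784 - 215756} = - \frac{500451}{-214972} = \left(-500451\right) \left(- \frac{1}{214972}\right) = \frac{500451}{214972}$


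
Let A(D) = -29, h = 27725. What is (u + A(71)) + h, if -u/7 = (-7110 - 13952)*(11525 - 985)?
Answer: 1553982056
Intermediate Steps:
u = 1553954360 (u = -7*(-7110 - 13952)*(11525 - 985) = -(-147434)*10540 = -7*(-221993480) = 1553954360)
(u + A(71)) + h = (1553954360 - 29) + 27725 = 1553954331 + 27725 = 1553982056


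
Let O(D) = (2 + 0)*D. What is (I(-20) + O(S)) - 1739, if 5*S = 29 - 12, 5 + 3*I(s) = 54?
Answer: -25738/15 ≈ -1715.9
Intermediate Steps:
I(s) = 49/3 (I(s) = -5/3 + (⅓)*54 = -5/3 + 18 = 49/3)
S = 17/5 (S = (29 - 12)/5 = (⅕)*17 = 17/5 ≈ 3.4000)
O(D) = 2*D
(I(-20) + O(S)) - 1739 = (49/3 + 2*(17/5)) - 1739 = (49/3 + 34/5) - 1739 = 347/15 - 1739 = -25738/15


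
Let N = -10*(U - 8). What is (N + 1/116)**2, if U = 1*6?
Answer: 5387041/13456 ≈ 400.34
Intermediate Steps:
U = 6
N = 20 (N = -10*(6 - 8) = -10*(-2) = 20)
(N + 1/116)**2 = (20 + 1/116)**2 = (2321/116)**2 = 5387041/13456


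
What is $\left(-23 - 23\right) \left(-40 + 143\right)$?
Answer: $-4738$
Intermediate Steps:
$\left(-23 - 23\right) \left(-40 + 143\right) = \left(-46\right) 103 = -4738$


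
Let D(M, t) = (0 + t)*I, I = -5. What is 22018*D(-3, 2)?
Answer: -220180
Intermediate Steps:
D(M, t) = -5*t (D(M, t) = (0 + t)*(-5) = t*(-5) = -5*t)
22018*D(-3, 2) = 22018*(-5*2) = 22018*(-10) = -220180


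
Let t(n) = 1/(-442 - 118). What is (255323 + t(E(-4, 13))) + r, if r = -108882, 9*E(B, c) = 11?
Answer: 82006959/560 ≈ 1.4644e+5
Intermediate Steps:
E(B, c) = 11/9 (E(B, c) = (⅑)*11 = 11/9)
t(n) = -1/560 (t(n) = 1/(-560) = -1/560)
(255323 + t(E(-4, 13))) + r = (255323 - 1/560) - 108882 = 142980879/560 - 108882 = 82006959/560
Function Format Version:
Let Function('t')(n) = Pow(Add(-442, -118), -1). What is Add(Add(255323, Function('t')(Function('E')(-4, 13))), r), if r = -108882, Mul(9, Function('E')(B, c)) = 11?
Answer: Rational(82006959, 560) ≈ 1.4644e+5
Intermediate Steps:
Function('E')(B, c) = Rational(11, 9) (Function('E')(B, c) = Mul(Rational(1, 9), 11) = Rational(11, 9))
Function('t')(n) = Rational(-1, 560) (Function('t')(n) = Pow(-560, -1) = Rational(-1, 560))
Add(Add(255323, Function('t')(Function('E')(-4, 13))), r) = Add(Add(255323, Rational(-1, 560)), -108882) = Add(Rational(142980879, 560), -108882) = Rational(82006959, 560)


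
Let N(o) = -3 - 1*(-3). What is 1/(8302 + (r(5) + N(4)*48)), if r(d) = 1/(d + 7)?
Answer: 12/99625 ≈ 0.00012045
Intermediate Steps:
N(o) = 0 (N(o) = -3 + 3 = 0)
r(d) = 1/(7 + d)
1/(8302 + (r(5) + N(4)*48)) = 1/(8302 + (1/(7 + 5) + 0*48)) = 1/(8302 + (1/12 + 0)) = 1/(8302 + 1/12) = 1/(99625/12) = 12/99625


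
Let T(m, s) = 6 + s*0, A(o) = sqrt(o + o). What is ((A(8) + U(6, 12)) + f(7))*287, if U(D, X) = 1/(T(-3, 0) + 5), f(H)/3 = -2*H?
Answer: -119679/11 ≈ -10880.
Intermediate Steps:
A(o) = sqrt(2)*sqrt(o) (A(o) = sqrt(2*o) = sqrt(2)*sqrt(o))
T(m, s) = 6 (T(m, s) = 6 + 0 = 6)
f(H) = -6*H (f(H) = 3*(-2*H) = -6*H)
U(D, X) = 1/11 (U(D, X) = 1/(6 + 5) = 1/11)
((A(8) + U(6, 12)) + f(7))*287 = ((sqrt(2)*sqrt(8) + 1/11) - 6*7)*287 = ((sqrt(2)*(2*sqrt(2)) + 1/11) - 42)*287 = ((4 + 1/11) - 42)*287 = (45/11 - 42)*287 = -417/11*287 = -119679/11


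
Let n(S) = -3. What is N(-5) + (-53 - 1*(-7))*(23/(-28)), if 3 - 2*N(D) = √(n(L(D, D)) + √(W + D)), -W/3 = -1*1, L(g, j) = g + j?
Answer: 275/7 - √(-3 + I*√2)/2 ≈ 39.087 - 0.88858*I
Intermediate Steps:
W = 3 (W = -(-3) = -3*(-1) = 3)
N(D) = 3/2 - √(-3 + √(3 + D))/2
N(-5) + (-53 - 1*(-7))*(23/(-28)) = (3/2 - √(-3 + √(3 - 5))/2) + (-53 - 1*(-7))*(23/(-28)) = (3/2 - √(-3 + √(-2))/2) + (-53 + 7)*(23*(-1/28)) = (3/2 - √(-3 + I*√2)/2) - 46*(-23/28) = (3/2 - √(-3 + I*√2)/2) + 529/14 = 275/7 - √(-3 + I*√2)/2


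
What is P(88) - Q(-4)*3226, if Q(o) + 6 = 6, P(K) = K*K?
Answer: 7744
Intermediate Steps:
P(K) = K²
Q(o) = 0 (Q(o) = -6 + 6 = 0)
P(88) - Q(-4)*3226 = 88² - 0*3226 = 7744 - 1*0 = 7744 + 0 = 7744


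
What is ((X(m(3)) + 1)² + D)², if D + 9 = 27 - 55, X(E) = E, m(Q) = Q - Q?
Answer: 1296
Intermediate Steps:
m(Q) = 0
D = -37 (D = -9 + (27 - 55) = -9 - 28 = -37)
((X(m(3)) + 1)² + D)² = ((0 + 1)² - 37)² = (1² - 37)² = (1 - 37)² = (-36)² = 1296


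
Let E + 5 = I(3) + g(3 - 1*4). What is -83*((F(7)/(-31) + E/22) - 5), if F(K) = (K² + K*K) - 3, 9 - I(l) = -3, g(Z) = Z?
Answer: 220531/341 ≈ 646.72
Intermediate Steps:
I(l) = 12 (I(l) = 9 - 1*(-3) = 9 + 3 = 12)
E = 6 (E = -5 + (12 + (3 - 1*4)) = -5 + (12 + (3 - 4)) = -5 + (12 - 1) = -5 + 11 = 6)
F(K) = -3 + 2*K² (F(K) = (K² + K²) - 3 = 2*K² - 3 = -3 + 2*K²)
-83*((F(7)/(-31) + E/22) - 5) = -83*(((-3 + 2*7²)/(-31) + 6/22) - 5) = -83*(((-3 + 2*49)*(-1/31) + 6*(1/22)) - 5) = -83*(((-3 + 98)*(-1/31) + 3/11) - 5) = -83*((95*(-1/31) + 3/11) - 5) = -83*((-95/31 + 3/11) - 5) = -83*(-952/341 - 5) = -83*(-2657/341) = 220531/341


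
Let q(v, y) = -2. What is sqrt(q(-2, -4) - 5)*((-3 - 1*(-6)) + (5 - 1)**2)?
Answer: 19*I*sqrt(7) ≈ 50.269*I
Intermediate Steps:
sqrt(q(-2, -4) - 5)*((-3 - 1*(-6)) + (5 - 1)**2) = sqrt(-2 - 5)*((-3 - 1*(-6)) + (5 - 1)**2) = sqrt(-7)*((-3 + 6) + 4**2) = (I*sqrt(7))*(3 + 16) = (I*sqrt(7))*19 = 19*I*sqrt(7)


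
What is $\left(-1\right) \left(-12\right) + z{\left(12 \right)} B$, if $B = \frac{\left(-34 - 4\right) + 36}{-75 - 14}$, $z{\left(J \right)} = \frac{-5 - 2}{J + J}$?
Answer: $\frac{12809}{1068} \approx 11.993$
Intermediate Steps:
$z{\left(J \right)} = - \frac{7}{2 J}$
$B = \frac{2}{89}$ ($B = \frac{\left(-34 - 4\right) + 36}{-89} = \left(-38 + 36\right) \left(- \frac{1}{89}\right) = \left(-2\right) \left(- \frac{1}{89}\right) = \frac{2}{89} \approx 0.022472$)
$\left(-1\right) \left(-12\right) + z{\left(12 \right)} B = \left(-1\right) \left(-12\right) + - \frac{7}{2 \cdot 12} \cdot \frac{2}{89} = 12 + \left(- \frac{7}{2}\right) \frac{1}{12} \cdot \frac{2}{89} = 12 - \frac{7}{1068} = \frac{12809}{1068}$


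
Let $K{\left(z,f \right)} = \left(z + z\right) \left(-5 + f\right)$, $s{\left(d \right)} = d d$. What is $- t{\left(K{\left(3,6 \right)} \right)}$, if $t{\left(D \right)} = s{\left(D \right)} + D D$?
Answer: $-72$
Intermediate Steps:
$s{\left(d \right)} = d^{2}$
$K{\left(z,f \right)} = 2 z \left(-5 + f\right)$
$t{\left(D \right)} = 2 D^{2}$ ($t{\left(D \right)} = D^{2} + D D = D^{2} + D^{2} = 2 D^{2}$)
$- t{\left(K{\left(3,6 \right)} \right)} = - 2 \left(2 \cdot 3 \left(-5 + 6\right)\right)^{2} = - 2 \left(2 \cdot 3 \cdot 1\right)^{2} = - 2 \cdot 6^{2} = - 2 \cdot 36 = \left(-1\right) 72 = -72$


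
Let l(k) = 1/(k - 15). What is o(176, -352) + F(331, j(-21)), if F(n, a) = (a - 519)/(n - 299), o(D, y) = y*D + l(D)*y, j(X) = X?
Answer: -79818727/1288 ≈ -61971.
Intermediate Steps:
l(k) = 1/(-15 + k)
o(D, y) = D*y + y/(-15 + D) (o(D, y) = y*D + y/(-15 + D) = D*y + y/(-15 + D))
F(n, a) = (-519 + a)/(-299 + n)
o(176, -352) + F(331, j(-21)) = -352*(1 + 176*(-15 + 176))/(-15 + 176) + (-519 - 21)/(-299 + 331) = -352*(1 + 176*161)/161 - 540/32 = -352*1/161*(1 + 28336) + (1/32)*(-540) = -352*1/161*28337 - 135/8 = -9974624/161 - 135/8 = -79818727/1288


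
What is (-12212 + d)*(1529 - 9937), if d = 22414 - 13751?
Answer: 29839992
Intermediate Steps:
d = 8663
(-12212 + d)*(1529 - 9937) = (-12212 + 8663)*(1529 - 9937) = -3549*(-8408) = 29839992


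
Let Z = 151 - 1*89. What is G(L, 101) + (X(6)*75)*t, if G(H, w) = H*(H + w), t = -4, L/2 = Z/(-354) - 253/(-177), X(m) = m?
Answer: -5361964/3481 ≈ -1540.4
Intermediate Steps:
Z = 62 (Z = 151 - 89 = 62)
L = 148/59 (L = 2*(62/(-354) - 253/(-177)) = 2*(62*(-1/354) - 253*(-1/177)) = 2*(-31/177 + 253/177) = 2*(74/59) = 148/59 ≈ 2.5085)
G(L, 101) + (X(6)*75)*t = 148*(148/59 + 101)/59 + (6*75)*(-4) = (148/59)*(6107/59) + 450*(-4) = 903836/3481 - 1800 = -5361964/3481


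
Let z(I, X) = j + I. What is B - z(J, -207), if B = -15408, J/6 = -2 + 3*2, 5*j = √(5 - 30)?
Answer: -15432 - I ≈ -15432.0 - 1.0*I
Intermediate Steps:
j = I (j = √(5 - 30)/5 = √(-25)/5 = (5*I)/5 = I ≈ 1.0*I)
J = 24 (J = 6*(-2 + 3*2) = 6*(-2 + 6) = 6*4 = 24)
z(I, X) = I + I
B - z(J, -207) = -15408 - (I + 24) = -15408 - (24 + I) = -15408 + (-24 - I) = -15432 - I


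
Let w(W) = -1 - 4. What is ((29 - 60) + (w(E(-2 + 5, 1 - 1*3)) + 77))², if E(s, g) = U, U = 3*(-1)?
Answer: 1681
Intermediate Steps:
U = -3
E(s, g) = -3
w(W) = -5
((29 - 60) + (w(E(-2 + 5, 1 - 1*3)) + 77))² = ((29 - 60) + (-5 + 77))² = (-31 + 72)² = 41² = 1681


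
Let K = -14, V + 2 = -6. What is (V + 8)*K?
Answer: 0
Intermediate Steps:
V = -8 (V = -2 - 6 = -8)
(V + 8)*K = (-8 + 8)*(-14) = 0*(-14) = 0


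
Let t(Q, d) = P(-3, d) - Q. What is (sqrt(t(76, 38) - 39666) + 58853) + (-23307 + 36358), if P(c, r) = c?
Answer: 71904 + I*sqrt(39745) ≈ 71904.0 + 199.36*I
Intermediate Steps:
t(Q, d) = -3 - Q
(sqrt(t(76, 38) - 39666) + 58853) + (-23307 + 36358) = (sqrt((-3 - 1*76) - 39666) + 58853) + (-23307 + 36358) = (sqrt((-3 - 76) - 39666) + 58853) + 13051 = (sqrt(-79 - 39666) + 58853) + 13051 = (sqrt(-39745) + 58853) + 13051 = (I*sqrt(39745) + 58853) + 13051 = (58853 + I*sqrt(39745)) + 13051 = 71904 + I*sqrt(39745)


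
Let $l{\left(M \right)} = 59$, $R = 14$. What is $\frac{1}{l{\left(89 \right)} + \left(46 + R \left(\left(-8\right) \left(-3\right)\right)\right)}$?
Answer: $\frac{1}{441} \approx 0.0022676$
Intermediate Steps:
$\frac{1}{l{\left(89 \right)} + \left(46 + R \left(\left(-8\right) \left(-3\right)\right)\right)} = \frac{1}{59 + \left(46 + 14 \left(\left(-8\right) \left(-3\right)\right)\right)} = \frac{1}{59 + \left(46 + 14 \cdot 24\right)} = \frac{1}{59 + \left(46 + 336\right)} = \frac{1}{59 + 382} = \frac{1}{441}$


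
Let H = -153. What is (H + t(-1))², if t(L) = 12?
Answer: 19881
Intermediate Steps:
(H + t(-1))² = (-153 + 12)² = (-141)² = 19881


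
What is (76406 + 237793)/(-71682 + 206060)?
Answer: 314199/134378 ≈ 2.3382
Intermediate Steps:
(76406 + 237793)/(-71682 + 206060) = 314199/134378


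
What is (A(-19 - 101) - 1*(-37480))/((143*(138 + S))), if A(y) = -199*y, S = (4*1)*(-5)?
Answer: 40/11 ≈ 3.6364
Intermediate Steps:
S = -20 (S = 4*(-5) = -20)
(A(-19 - 101) - 1*(-37480))/((143*(138 + S))) = (-199*(-19 - 101) - 1*(-37480))/((143*(138 - 20))) = (-199*(-120) + 37480)/((143*118)) = (23880 + 37480)/16874 = 61360*(1/16874) = 40/11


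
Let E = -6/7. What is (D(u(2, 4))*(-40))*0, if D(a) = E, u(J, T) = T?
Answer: 0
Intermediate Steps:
E = -6/7 (E = -6*⅐ = -6/7 ≈ -0.85714)
D(a) = -6/7
(D(u(2, 4))*(-40))*0 = -6/7*(-40)*0 = (240/7)*0 = 0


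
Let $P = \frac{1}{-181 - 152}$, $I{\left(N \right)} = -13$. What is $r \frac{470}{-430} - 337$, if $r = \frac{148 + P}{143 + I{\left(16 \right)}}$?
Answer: $- \frac{48433207}{143190} \approx -338.24$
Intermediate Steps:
$P = - \frac{1}{333}$ ($P = \frac{1}{-333} = - \frac{1}{333} \approx -0.003003$)
$r = \frac{3791}{3330}$ ($r = \frac{148 - \frac{1}{333}}{143 - 13} = \frac{49283}{333 \cdot 130} = \frac{49283}{333} \cdot \frac{1}{130} = \frac{3791}{3330} \approx 1.1384$)
$r \frac{470}{-430} - 337 = \frac{3791 \frac{470}{-430}}{3330} - 337 = \frac{3791 \cdot 470 \left(- \frac{1}{430}\right)}{3330} - 337 = \frac{3791}{3330} \left(- \frac{47}{43}\right) - 337 = - \frac{178177}{143190} - 337 = - \frac{48433207}{143190}$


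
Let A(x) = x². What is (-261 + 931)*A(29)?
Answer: 563470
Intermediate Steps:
(-261 + 931)*A(29) = (-261 + 931)*29² = 670*841 = 563470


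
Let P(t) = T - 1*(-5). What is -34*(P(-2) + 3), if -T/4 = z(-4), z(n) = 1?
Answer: -136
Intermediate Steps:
T = -4 (T = -4*1 = -4)
P(t) = 1 (P(t) = -4 - 1*(-5) = -4 + 5 = 1)
-34*(P(-2) + 3) = -34*(1 + 3) = -34*4 = -136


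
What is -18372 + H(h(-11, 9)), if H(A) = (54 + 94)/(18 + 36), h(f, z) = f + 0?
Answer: -495970/27 ≈ -18369.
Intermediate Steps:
h(f, z) = f
H(A) = 74/27 (H(A) = 148/54 = 148*(1/54) = 74/27)
-18372 + H(h(-11, 9)) = -18372 + 74/27 = -495970/27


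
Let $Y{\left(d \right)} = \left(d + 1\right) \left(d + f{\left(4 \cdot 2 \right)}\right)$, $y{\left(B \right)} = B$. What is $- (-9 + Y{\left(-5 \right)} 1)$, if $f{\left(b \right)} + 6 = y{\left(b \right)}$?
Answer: $-3$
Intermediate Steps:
$f{\left(b \right)} = -6 + b$
$Y{\left(d \right)} = \left(1 + d\right) \left(2 + d\right)$ ($Y{\left(d \right)} = \left(d + 1\right) \left(d + \left(-6 + 4 \cdot 2\right)\right) = \left(1 + d\right) \left(d + \left(-6 + 8\right)\right) = \left(1 + d\right) \left(d + 2\right) = \left(1 + d\right) \left(2 + d\right)$)
$- (-9 + Y{\left(-5 \right)} 1) = - (-9 + \left(2 + \left(-5\right)^{2} + 3 \left(-5\right)\right) 1) = - (-9 + \left(2 + 25 - 15\right) 1) = - (-9 + 12 \cdot 1) = - (-9 + 12) = \left(-1\right) 3 = -3$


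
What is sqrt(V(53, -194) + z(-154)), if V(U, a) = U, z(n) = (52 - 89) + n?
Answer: I*sqrt(138) ≈ 11.747*I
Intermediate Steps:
z(n) = -37 + n
sqrt(V(53, -194) + z(-154)) = sqrt(53 + (-37 - 154)) = sqrt(53 - 191) = sqrt(-138) = I*sqrt(138)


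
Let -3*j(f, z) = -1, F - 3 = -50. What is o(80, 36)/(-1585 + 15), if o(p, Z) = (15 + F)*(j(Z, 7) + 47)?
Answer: 2272/2355 ≈ 0.96476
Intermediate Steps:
F = -47 (F = 3 - 50 = -47)
j(f, z) = ⅓ (j(f, z) = -⅓*(-1) = ⅓)
o(p, Z) = -4544/3 (o(p, Z) = (15 - 47)*(⅓ + 47) = -32*142/3 = -4544/3)
o(80, 36)/(-1585 + 15) = -4544/(3*(-1585 + 15)) = -4544/3/(-1570) = -4544/3*(-1/1570) = 2272/2355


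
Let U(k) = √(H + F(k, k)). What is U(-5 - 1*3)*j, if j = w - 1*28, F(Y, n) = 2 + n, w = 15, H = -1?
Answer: -13*I*√7 ≈ -34.395*I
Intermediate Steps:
j = -13 (j = 15 - 1*28 = 15 - 28 = -13)
U(k) = √(1 + k) (U(k) = √(-1 + (2 + k)) = √(1 + k))
U(-5 - 1*3)*j = √(1 + (-5 - 1*3))*(-13) = √(1 + (-5 - 3))*(-13) = √(1 - 8)*(-13) = √(-7)*(-13) = (I*√7)*(-13) = -13*I*√7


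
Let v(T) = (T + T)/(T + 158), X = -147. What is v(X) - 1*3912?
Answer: -43326/11 ≈ -3938.7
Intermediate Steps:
v(T) = 2*T/(158 + T) (v(T) = (2*T)/(158 + T) = 2*T/(158 + T))
v(X) - 1*3912 = 2*(-147)/(158 - 147) - 1*3912 = 2*(-147)/11 - 3912 = 2*(-147)*(1/11) - 3912 = -294/11 - 3912 = -43326/11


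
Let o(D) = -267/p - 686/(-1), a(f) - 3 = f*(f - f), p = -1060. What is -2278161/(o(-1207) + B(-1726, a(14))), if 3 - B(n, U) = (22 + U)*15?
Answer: -2414850660/333107 ≈ -7249.5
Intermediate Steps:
a(f) = 3 (a(f) = 3 + f*(f - f) = 3 + f*0 = 3 + 0 = 3)
B(n, U) = -327 - 15*U (B(n, U) = 3 - (22 + U)*15 = 3 - (330 + 15*U) = 3 + (-330 - 15*U) = -327 - 15*U)
o(D) = 727427/1060 (o(D) = -267/(-1060) - 686/(-1) = -267*(-1/1060) - 686*(-1) = 267/1060 + 686 = 727427/1060)
-2278161/(o(-1207) + B(-1726, a(14))) = -2278161/(727427/1060 + (-327 - 15*3)) = -2278161/(727427/1060 + (-327 - 45)) = -2278161/(727427/1060 - 372) = -2278161/333107/1060 = -2278161*1060/333107 = -2414850660/333107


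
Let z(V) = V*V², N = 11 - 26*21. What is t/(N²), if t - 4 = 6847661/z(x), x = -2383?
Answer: 54122415887/3873287114756575 ≈ 1.3973e-5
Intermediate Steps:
N = -535 (N = 11 - 546 = -535)
z(V) = V³
t = 54122415887/13532315887 (t = 4 + 6847661/((-2383)³) = 4 + 6847661/(-13532315887) = 4 + 6847661*(-1/13532315887) = 4 - 6847661/13532315887 = 54122415887/13532315887 ≈ 3.9995)
t/(N²) = 54122415887/(13532315887*((-535)²)) = (54122415887/13532315887)/286225 = (54122415887/13532315887)*(1/286225) = 54122415887/3873287114756575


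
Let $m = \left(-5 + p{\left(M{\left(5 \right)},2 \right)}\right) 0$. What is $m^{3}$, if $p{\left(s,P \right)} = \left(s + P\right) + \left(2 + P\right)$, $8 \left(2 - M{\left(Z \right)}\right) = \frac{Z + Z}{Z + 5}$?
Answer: $0$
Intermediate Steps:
$M{\left(Z \right)} = 2 - \frac{Z}{4 \left(5 + Z\right)}$ ($M{\left(Z \right)} = 2 - \frac{\left(Z + Z\right) \frac{1}{Z + 5}}{8} = 2 - \frac{2 Z \frac{1}{5 + Z}}{8} = 2 - \frac{Z}{4 \left(5 + Z\right)}$)
$p{\left(s,P \right)} = 2 + s + 2 P$ ($p{\left(s,P \right)} = \left(P + s\right) + \left(2 + P\right) = 2 + s + 2 P$)
$m = 0$ ($m = \left(-5 + \left(2 + \frac{40 + 7 \cdot 5}{4 \left(5 + 5\right)} + 2 \cdot 2\right)\right) 0 = \left(-5 + \left(2 + \frac{40 + 35}{4 \cdot 10} + 4\right)\right) 0 = \left(-5 + \left(2 + \frac{1}{4} \cdot \frac{1}{10} \cdot 75 + 4\right)\right) 0 = \left(-5 + \left(2 + \frac{15}{8} + 4\right)\right) 0 = \left(-5 + \frac{63}{8}\right) 0 = \frac{23}{8} \cdot 0 = 0$)
$m^{3} = 0^{3} = 0$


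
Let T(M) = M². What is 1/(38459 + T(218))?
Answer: 1/85983 ≈ 1.1630e-5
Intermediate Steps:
1/(38459 + T(218)) = 1/(38459 + 218²) = 1/(38459 + 47524) = 1/85983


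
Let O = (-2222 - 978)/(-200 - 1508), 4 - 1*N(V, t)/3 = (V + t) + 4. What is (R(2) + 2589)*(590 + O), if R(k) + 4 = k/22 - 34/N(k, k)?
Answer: 21583521095/14091 ≈ 1.5317e+6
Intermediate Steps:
N(V, t) = -3*V - 3*t (N(V, t) = 12 - 3*((V + t) + 4) = 12 - 3*(4 + V + t) = 12 + (-12 - 3*V - 3*t) = -3*V - 3*t)
R(k) = -4 + k/22 + 17/(3*k) (R(k) = -4 + (k/22 - 34/(-3*k - 3*k)) = -4 + (k*(1/22) - 34*(-1/(6*k))) = -4 + (k/22 - (-17)/(3*k)) = -4 + (k/22 + 17/(3*k)) = -4 + k/22 + 17/(3*k))
O = 800/427 (O = -3200/(-1708) = -3200*(-1/1708) = 800/427 ≈ 1.8735)
(R(2) + 2589)*(590 + O) = ((-4 + (1/22)*2 + (17/3)/2) + 2589)*(590 + 800/427) = ((-4 + 1/11 + (17/3)*(½)) + 2589)*(252730/427) = ((-4 + 1/11 + 17/6) + 2589)*(252730/427) = (-71/66 + 2589)*(252730/427) = (170803/66)*(252730/427) = 21583521095/14091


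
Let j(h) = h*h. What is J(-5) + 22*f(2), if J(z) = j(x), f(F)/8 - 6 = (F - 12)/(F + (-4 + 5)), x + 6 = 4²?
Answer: 1708/3 ≈ 569.33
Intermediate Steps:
x = 10 (x = -6 + 4² = -6 + 16 = 10)
f(F) = 48 + 8*(-12 + F)/(1 + F) (f(F) = 48 + 8*((F - 12)/(F + (-4 + 5))) = 48 + 8*((-12 + F)/(F + 1)) = 48 + 8*((-12 + F)/(1 + F)) = 48 + 8*(-12 + F)/(1 + F))
j(h) = h²
J(z) = 100 (J(z) = 10² = 100)
J(-5) + 22*f(2) = 100 + 22*(8*(-6 + 7*2)/(1 + 2)) = 100 + 22*(8*(-6 + 14)/3) = 100 + 22*(8*(⅓)*8) = 100 + 22*(64/3) = 100 + 1408/3 = 1708/3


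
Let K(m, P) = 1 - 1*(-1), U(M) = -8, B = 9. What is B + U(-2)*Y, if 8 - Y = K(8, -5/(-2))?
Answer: -39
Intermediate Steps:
K(m, P) = 2 (K(m, P) = 1 + 1 = 2)
Y = 6 (Y = 8 - 1*2 = 8 - 2 = 6)
B + U(-2)*Y = 9 - 8*6 = 9 - 48 = -39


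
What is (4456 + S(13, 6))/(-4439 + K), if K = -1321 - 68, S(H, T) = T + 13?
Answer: -4475/5828 ≈ -0.76785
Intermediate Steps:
S(H, T) = 13 + T
K = -1389
(4456 + S(13, 6))/(-4439 + K) = (4456 + (13 + 6))/(-4439 - 1389) = (4456 + 19)/(-5828) = 4475*(-1/5828) = -4475/5828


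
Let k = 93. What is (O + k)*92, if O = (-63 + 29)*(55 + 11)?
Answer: -197892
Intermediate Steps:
O = -2244 (O = -34*66 = -2244)
(O + k)*92 = (-2244 + 93)*92 = -2151*92 = -197892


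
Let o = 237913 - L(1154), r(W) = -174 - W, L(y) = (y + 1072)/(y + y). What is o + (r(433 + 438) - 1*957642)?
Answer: -831774309/1154 ≈ -7.2078e+5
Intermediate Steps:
L(y) = (1072 + y)/(2*y) (L(y) = (1072 + y)/((2*y)) = (1072 + y)*(1/(2*y)) = (1072 + y)/(2*y))
o = 274550489/1154 (o = 237913 - (1072 + 1154)/(2*1154) = 237913 - 2226/(2*1154) = 237913 - 1*1113/1154 = 237913 - 1113/1154 = 274550489/1154 ≈ 2.3791e+5)
o + (r(433 + 438) - 1*957642) = 274550489/1154 + ((-174 - (433 + 438)) - 1*957642) = 274550489/1154 + ((-174 - 1*871) - 957642) = 274550489/1154 + ((-174 - 871) - 957642) = 274550489/1154 + (-1045 - 957642) = 274550489/1154 - 958687 = -831774309/1154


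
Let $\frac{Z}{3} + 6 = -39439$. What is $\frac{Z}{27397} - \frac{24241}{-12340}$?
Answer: $- \frac{796123223}{338078980} \approx -2.3548$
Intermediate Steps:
$Z = -118335$ ($Z = -18 + 3 \left(-39439\right) = -18 - 118317 = -118335$)
$\frac{Z}{27397} - \frac{24241}{-12340} = - \frac{118335}{27397} - \frac{24241}{-12340} = \left(-118335\right) \frac{1}{27397} - - \frac{24241}{12340} = - \frac{118335}{27397} + \frac{24241}{12340} = - \frac{796123223}{338078980}$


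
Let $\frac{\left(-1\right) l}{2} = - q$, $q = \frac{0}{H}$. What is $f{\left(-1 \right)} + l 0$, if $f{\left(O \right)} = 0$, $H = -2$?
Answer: $0$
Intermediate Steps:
$q = 0$ ($q = \frac{0}{-2} = 0 \left(- \frac{1}{2}\right) = 0$)
$l = 0$ ($l = - 2 \left(\left(-1\right) 0\right) = \left(-2\right) 0 = 0$)
$f{\left(-1 \right)} + l 0 = 0 + 0 \cdot 0 = 0 + 0 = 0$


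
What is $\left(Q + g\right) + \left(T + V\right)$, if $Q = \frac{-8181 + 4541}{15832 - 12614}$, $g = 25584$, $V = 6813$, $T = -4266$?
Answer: $\frac{45260959}{1609} \approx 28130.0$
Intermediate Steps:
$Q = - \frac{1820}{1609}$ ($Q = - \frac{3640}{3218} = \left(-3640\right) \frac{1}{3218} = - \frac{1820}{1609} \approx -1.1311$)
$\left(Q + g\right) + \left(T + V\right) = \left(- \frac{1820}{1609} + 25584\right) + \left(-4266 + 6813\right) = \frac{41162836}{1609} + 2547 = \frac{45260959}{1609}$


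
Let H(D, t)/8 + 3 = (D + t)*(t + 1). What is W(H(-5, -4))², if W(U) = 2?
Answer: 4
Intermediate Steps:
H(D, t) = -24 + 8*(1 + t)*(D + t) (H(D, t) = -24 + 8*((D + t)*(t + 1)) = -24 + 8*((D + t)*(1 + t)) = -24 + 8*((1 + t)*(D + t)) = -24 + 8*(1 + t)*(D + t))
W(H(-5, -4))² = 2² = 4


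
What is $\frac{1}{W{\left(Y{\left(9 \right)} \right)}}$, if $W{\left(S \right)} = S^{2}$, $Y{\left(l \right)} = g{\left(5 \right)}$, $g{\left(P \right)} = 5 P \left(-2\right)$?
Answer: $\frac{1}{2500} \approx 0.0004$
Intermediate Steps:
$g{\left(P \right)} = - 10 P$
$Y{\left(l \right)} = -50$ ($Y{\left(l \right)} = \left(-10\right) 5 = -50$)
$\frac{1}{W{\left(Y{\left(9 \right)} \right)}} = \frac{1}{\left(-50\right)^{2}} = \frac{1}{2500}$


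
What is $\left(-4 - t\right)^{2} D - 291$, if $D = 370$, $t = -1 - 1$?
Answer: $1189$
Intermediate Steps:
$t = -2$
$\left(-4 - t\right)^{2} D - 291 = \left(-4 - -2\right)^{2} \cdot 370 - 291 = \left(-4 + 2\right)^{2} \cdot 370 - 291 = \left(-2\right)^{2} \cdot 370 - 291 = 4 \cdot 370 - 291 = 1480 - 291 = 1189$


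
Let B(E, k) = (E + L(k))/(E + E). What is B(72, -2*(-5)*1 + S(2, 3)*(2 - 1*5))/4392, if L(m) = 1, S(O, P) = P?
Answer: 73/632448 ≈ 0.00011542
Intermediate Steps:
B(E, k) = (1 + E)/(2*E) (B(E, k) = (E + 1)/(E + E) = (1 + E)/((2*E)) = (1 + E)*(1/(2*E)) = (1 + E)/(2*E))
B(72, -2*(-5)*1 + S(2, 3)*(2 - 1*5))/4392 = ((1/2)*(1 + 72)/72)/4392 = ((1/2)*(1/72)*73)*(1/4392) = (73/144)*(1/4392) = 73/632448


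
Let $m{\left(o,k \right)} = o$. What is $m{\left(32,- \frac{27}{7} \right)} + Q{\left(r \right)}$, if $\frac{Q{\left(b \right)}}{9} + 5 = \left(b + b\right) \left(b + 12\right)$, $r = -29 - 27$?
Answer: $44339$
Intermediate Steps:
$r = -56$ ($r = -29 - 27 = -56$)
$Q{\left(b \right)} = -45 + 18 b \left(12 + b\right)$ ($Q{\left(b \right)} = -45 + 9 \left(b + b\right) \left(b + 12\right) = -45 + 9 \cdot 2 b \left(12 + b\right) = -45 + 18 b \left(12 + b\right)$)
$m{\left(32,- \frac{27}{7} \right)} + Q{\left(r \right)} = 32 + \left(-45 + 18 \left(-56\right)^{2} + 216 \left(-56\right)\right) = 32 - -44307 = 32 + 44307 = 44339$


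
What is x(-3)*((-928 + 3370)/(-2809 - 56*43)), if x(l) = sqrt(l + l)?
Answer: -22*I*sqrt(6)/47 ≈ -1.1466*I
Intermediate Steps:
x(l) = sqrt(2)*sqrt(l) (x(l) = sqrt(2*l) = sqrt(2)*sqrt(l))
x(-3)*((-928 + 3370)/(-2809 - 56*43)) = (sqrt(2)*sqrt(-3))*((-928 + 3370)/(-2809 - 56*43)) = (sqrt(2)*(I*sqrt(3)))*(2442/(-2809 - 2408)) = (I*sqrt(6))*(2442/(-5217)) = (I*sqrt(6))*(2442*(-1/5217)) = (I*sqrt(6))*(-22/47) = -22*I*sqrt(6)/47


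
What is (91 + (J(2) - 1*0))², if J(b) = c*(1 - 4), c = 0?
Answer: 8281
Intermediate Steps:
J(b) = 0 (J(b) = 0*(1 - 4) = 0*(-3) = 0)
(91 + (J(2) - 1*0))² = (91 + (0 - 1*0))² = (91 + (0 + 0))² = (91 + 0)² = 91² = 8281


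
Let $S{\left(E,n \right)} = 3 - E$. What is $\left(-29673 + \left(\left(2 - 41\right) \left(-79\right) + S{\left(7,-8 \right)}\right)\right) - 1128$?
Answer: $-27724$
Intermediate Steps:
$\left(-29673 + \left(\left(2 - 41\right) \left(-79\right) + S{\left(7,-8 \right)}\right)\right) - 1128 = \left(-29673 + \left(\left(2 - 41\right) \left(-79\right) + \left(3 - 7\right)\right)\right) - 1128 = \left(-29673 - -3077\right) - 1128 = \left(-29673 + \left(3081 - 4\right)\right) - 1128 = \left(-29673 + 3077\right) - 1128 = -26596 - 1128 = -27724$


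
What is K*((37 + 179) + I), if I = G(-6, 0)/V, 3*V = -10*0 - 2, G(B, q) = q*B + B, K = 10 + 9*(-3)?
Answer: -3825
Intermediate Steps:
K = -17 (K = 10 - 27 = -17)
G(B, q) = B + B*q (G(B, q) = B*q + B = B + B*q)
V = -⅔ (V = (-10*0 - 2)/3 = (0 - 2)/3 = (⅓)*(-2) = -⅔ ≈ -0.66667)
I = 9 (I = (-6*(1 + 0))/(-⅔) = -6*1*(-3/2) = -6*(-3/2) = 9)
K*((37 + 179) + I) = -17*((37 + 179) + 9) = -17*(216 + 9) = -17*225 = -3825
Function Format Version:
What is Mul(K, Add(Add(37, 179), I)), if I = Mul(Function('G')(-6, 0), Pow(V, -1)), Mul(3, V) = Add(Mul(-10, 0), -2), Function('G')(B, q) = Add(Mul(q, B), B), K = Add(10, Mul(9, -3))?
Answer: -3825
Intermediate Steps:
K = -17 (K = Add(10, -27) = -17)
Function('G')(B, q) = Add(B, Mul(B, q)) (Function('G')(B, q) = Add(Mul(B, q), B) = Add(B, Mul(B, q)))
V = Rational(-2, 3) (V = Mul(Rational(1, 3), Add(Mul(-10, 0), -2)) = Mul(Rational(1, 3), Add(0, -2)) = Mul(Rational(1, 3), -2) = Rational(-2, 3) ≈ -0.66667)
I = 9 (I = Mul(Mul(-6, Add(1, 0)), Pow(Rational(-2, 3), -1)) = Mul(Mul(-6, 1), Rational(-3, 2)) = Mul(-6, Rational(-3, 2)) = 9)
Mul(K, Add(Add(37, 179), I)) = Mul(-17, Add(Add(37, 179), 9)) = Mul(-17, Add(216, 9)) = Mul(-17, 225) = -3825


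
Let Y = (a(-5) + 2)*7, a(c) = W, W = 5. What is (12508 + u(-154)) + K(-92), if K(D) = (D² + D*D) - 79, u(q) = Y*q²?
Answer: 1191441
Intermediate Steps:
a(c) = 5
Y = 49 (Y = (5 + 2)*7 = 7*7 = 49)
u(q) = 49*q²
K(D) = -79 + 2*D² (K(D) = (D² + D²) - 79 = 2*D² - 79 = -79 + 2*D²)
(12508 + u(-154)) + K(-92) = (12508 + 49*(-154)²) + (-79 + 2*(-92)²) = (12508 + 49*23716) + (-79 + 2*8464) = (12508 + 1162084) + (-79 + 16928) = 1174592 + 16849 = 1191441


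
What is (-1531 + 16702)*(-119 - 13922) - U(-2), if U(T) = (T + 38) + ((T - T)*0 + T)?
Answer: -213016045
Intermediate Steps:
U(T) = 38 + 2*T (U(T) = (38 + T) + (0*0 + T) = (38 + T) + (0 + T) = (38 + T) + T = 38 + 2*T)
(-1531 + 16702)*(-119 - 13922) - U(-2) = (-1531 + 16702)*(-119 - 13922) - (38 + 2*(-2)) = 15171*(-14041) - (38 - 4) = -213016011 - 1*34 = -213016011 - 34 = -213016045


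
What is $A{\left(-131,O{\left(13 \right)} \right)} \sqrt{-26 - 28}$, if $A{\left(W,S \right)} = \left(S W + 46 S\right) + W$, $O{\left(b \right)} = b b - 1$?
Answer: $- 43233 i \sqrt{6} \approx - 1.059 \cdot 10^{5} i$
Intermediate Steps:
$O{\left(b \right)} = -1 + b^{2}$ ($O{\left(b \right)} = b^{2} - 1 = -1 + b^{2}$)
$A{\left(W,S \right)} = W + 46 S + S W$ ($A{\left(W,S \right)} = \left(46 S + S W\right) + W = W + 46 S + S W$)
$A{\left(-131,O{\left(13 \right)} \right)} \sqrt{-26 - 28} = \left(-131 + 46 \left(-1 + 13^{2}\right) + \left(-1 + 13^{2}\right) \left(-131\right)\right) \sqrt{-26 - 28} = \left(-131 + 46 \left(-1 + 169\right) + \left(-1 + 169\right) \left(-131\right)\right) \sqrt{-54} = \left(-131 + 46 \cdot 168 + 168 \left(-131\right)\right) 3 i \sqrt{6} = \left(-131 + 7728 - 22008\right) 3 i \sqrt{6} = - 14411 \cdot 3 i \sqrt{6} = - 43233 i \sqrt{6}$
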